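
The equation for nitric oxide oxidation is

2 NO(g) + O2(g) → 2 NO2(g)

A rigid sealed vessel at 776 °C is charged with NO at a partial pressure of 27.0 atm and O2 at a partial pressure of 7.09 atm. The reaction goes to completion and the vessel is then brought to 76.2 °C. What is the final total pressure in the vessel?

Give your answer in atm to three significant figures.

8.99 atm

At constant V, partial pressures at 776 °C are proportional to moles, so apply stoichiometry directly to pressures.
P(O2) required for 27.0 atm of NO = (1/2) × 27.0 = 13.50 atm; available 7.09 atm, so O2 is limiting.
P(NO) remaining = 27.0 − (2/1) × 7.09 = 12.82 atm
P(gaseous products) = (2)/1 × 7.09 = 14.18 atm
P_total at 776 °C = 12.82 + 14.18 = 27.00 atm
Scaling to 76.2 °C: P = 27.00 × 349.35/1049.15 = 8.991 atm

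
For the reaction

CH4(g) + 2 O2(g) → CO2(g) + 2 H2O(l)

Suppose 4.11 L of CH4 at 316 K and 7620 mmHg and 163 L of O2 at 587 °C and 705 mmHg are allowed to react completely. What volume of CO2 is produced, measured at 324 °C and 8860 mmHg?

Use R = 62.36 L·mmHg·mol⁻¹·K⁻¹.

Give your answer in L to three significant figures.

n(CH4) = PV/RT = (7620 × 4.11) / (62.36 × 316) = 1.589 mol
n(O2) = PV/RT = (705 × 163) / (62.36 × 860.15) = 2.142 mol
For 1.589 mol CH4, stoichiometry requires (2/1) × 1.589 = 3.178 mol O2; 2.142 mol is available, so O2 is limiting.
n(CO2) = (1/2) × 2.142 = 1.071 mol
V(CO2) = nRT/P = 1.071 × 62.36 × 597.15 / 8860 = 4.501 L

4.50 L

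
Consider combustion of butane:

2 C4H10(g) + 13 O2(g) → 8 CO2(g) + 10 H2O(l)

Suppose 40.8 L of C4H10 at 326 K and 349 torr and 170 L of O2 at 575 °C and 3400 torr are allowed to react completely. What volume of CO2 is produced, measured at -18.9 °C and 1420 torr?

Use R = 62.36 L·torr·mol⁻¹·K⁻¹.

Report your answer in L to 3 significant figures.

31.3 L

n(C4H10) = PV/RT = (349 × 40.8) / (62.36 × 326) = 0.7004 mol
n(O2) = PV/RT = (3400 × 170) / (62.36 × 848.15) = 10.93 mol
For 0.7004 mol C4H10, stoichiometry requires (13/2) × 0.7004 = 4.553 mol O2; 10.93 mol is available, so C4H10 is limiting.
n(CO2) = (8/2) × 0.7004 = 2.802 mol
V(CO2) = nRT/P = 2.802 × 62.36 × 254.25 / 1420 = 31.29 L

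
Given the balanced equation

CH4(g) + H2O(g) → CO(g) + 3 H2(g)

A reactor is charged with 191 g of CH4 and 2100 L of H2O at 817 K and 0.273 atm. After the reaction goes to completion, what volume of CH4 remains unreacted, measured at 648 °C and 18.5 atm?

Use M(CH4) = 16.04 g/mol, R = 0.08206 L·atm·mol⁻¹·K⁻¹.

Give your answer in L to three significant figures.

n(CH4) = 191 / 16.04 = 11.91 mol
n(H2O) = PV/RT = (0.273 × 2100) / (0.08206 × 817) = 8.551 mol
For 11.91 mol CH4, stoichiometry requires (1/1) × 11.91 = 11.91 mol H2O; 8.551 mol is available, so H2O is limiting.
n(CH4) consumed = (1/1) × 8.551 = 8.551 mol; remaining = 11.91 − 8.551 = 3.359 mol
V(CH4) = nRT/P = 3.359 × 0.08206 × 921.15 / 18.5 = 13.72 L

13.7 L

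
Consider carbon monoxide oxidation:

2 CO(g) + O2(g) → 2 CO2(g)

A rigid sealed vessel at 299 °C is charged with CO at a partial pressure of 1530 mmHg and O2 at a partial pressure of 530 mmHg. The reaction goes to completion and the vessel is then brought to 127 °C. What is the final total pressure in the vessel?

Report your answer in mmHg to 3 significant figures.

1070 mmHg

At constant V, partial pressures at 299 °C are proportional to moles, so apply stoichiometry directly to pressures.
P(O2) required for 1530 mmHg of CO = (1/2) × 1530 = 765.0 mmHg; available 530 mmHg, so O2 is limiting.
P(CO) remaining = 1530 − (2/1) × 530 = 470.0 mmHg
P(gaseous products) = (2)/1 × 530 = 1060 mmHg
P_total at 299 °C = 470.0 + 1060 = 1530 mmHg
Scaling to 127 °C: P = 1530 × 400.15/572.15 = 1070 mmHg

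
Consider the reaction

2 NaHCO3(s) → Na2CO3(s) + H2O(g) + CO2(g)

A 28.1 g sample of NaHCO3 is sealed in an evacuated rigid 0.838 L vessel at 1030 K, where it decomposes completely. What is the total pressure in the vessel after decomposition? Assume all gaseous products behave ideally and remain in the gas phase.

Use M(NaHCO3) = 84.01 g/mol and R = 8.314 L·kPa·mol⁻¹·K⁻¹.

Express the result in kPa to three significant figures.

3420 kPa

n(NaHCO3) = 28.1 / 84.01 = 0.3345 mol
n(gas produced) = (2/2) × 0.3345 = 0.3345 mol
P = nRT/V = 0.3345 × 8.314 × 1030 / 0.838 = 3418 kPa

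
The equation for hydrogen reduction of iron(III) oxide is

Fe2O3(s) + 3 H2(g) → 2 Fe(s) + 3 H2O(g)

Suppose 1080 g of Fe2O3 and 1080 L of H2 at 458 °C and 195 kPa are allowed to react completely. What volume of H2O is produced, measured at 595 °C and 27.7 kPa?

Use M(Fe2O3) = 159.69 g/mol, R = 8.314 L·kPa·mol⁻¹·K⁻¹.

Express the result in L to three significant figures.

n(Fe2O3) = 1080 / 159.69 = 6.763 mol
n(H2) = PV/RT = (195 × 1080) / (8.314 × 731.15) = 34.65 mol
For 6.763 mol Fe2O3, stoichiometry requires (3/1) × 6.763 = 20.29 mol H2; 34.65 mol is available, so Fe2O3 is limiting.
n(H2O) = (3/1) × 6.763 = 20.29 mol
V(H2O) = nRT/P = 20.29 × 8.314 × 868.15 / 27.7 = 5287 L

5290 L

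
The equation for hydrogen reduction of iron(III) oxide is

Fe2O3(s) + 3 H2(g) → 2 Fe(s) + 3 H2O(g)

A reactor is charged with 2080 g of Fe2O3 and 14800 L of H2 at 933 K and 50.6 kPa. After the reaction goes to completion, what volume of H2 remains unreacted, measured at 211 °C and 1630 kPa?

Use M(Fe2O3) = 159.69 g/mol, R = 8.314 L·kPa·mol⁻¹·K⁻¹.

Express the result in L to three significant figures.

n(Fe2O3) = 2080 / 159.69 = 13.03 mol
n(H2) = PV/RT = (50.6 × 14800) / (8.314 × 933) = 96.54 mol
For 13.03 mol Fe2O3, stoichiometry requires (3/1) × 13.03 = 39.09 mol H2; 96.54 mol is available, so Fe2O3 is limiting.
n(H2) consumed = (3/1) × 13.03 = 39.09 mol; remaining = 96.54 − 39.09 = 57.45 mol
V(H2) = nRT/P = 57.45 × 8.314 × 484.15 / 1630 = 141.9 L

142 L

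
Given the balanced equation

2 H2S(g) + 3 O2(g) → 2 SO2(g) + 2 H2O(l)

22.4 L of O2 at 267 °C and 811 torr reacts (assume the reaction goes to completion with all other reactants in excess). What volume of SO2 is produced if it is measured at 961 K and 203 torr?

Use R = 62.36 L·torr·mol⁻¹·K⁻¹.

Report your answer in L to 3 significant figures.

n(O2) = PV/RT = (811 × 22.4) / (62.36 × 540.15) = 0.5393 mol
n(SO2) = (2/3) × 0.5393 = 0.3595 mol
V = nRT/P = 0.3595 × 62.36 × 961 / 203 = 106.1 L

106 L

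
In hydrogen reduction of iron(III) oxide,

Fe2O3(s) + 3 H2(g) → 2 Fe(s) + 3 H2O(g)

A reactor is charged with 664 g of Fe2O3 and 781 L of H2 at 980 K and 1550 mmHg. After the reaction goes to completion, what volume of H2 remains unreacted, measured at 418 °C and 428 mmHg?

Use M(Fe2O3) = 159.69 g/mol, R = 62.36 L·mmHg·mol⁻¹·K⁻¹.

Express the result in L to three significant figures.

n(Fe2O3) = 664 / 159.69 = 4.158 mol
n(H2) = PV/RT = (1550 × 781) / (62.36 × 980) = 19.81 mol
For 4.158 mol Fe2O3, stoichiometry requires (3/1) × 4.158 = 12.47 mol H2; 19.81 mol is available, so Fe2O3 is limiting.
n(H2) consumed = (3/1) × 4.158 = 12.47 mol; remaining = 19.81 − 12.47 = 7.340 mol
V(H2) = nRT/P = 7.340 × 62.36 × 691.15 / 428 = 739.1 L

739 L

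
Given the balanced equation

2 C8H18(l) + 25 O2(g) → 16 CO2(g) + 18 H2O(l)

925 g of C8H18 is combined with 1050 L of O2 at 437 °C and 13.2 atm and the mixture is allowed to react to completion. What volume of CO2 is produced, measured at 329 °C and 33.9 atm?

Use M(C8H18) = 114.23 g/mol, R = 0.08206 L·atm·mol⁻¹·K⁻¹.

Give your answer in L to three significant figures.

n(C8H18) = 925 / 114.23 = 8.098 mol
n(O2) = PV/RT = (13.2 × 1050) / (0.08206 × 710.15) = 237.8 mol
For 8.098 mol C8H18, stoichiometry requires (25/2) × 8.098 = 101.2 mol O2; 237.8 mol is available, so C8H18 is limiting.
n(CO2) = (16/2) × 8.098 = 64.78 mol
V(CO2) = nRT/P = 64.78 × 0.08206 × 602.15 / 33.9 = 94.42 L

94.4 L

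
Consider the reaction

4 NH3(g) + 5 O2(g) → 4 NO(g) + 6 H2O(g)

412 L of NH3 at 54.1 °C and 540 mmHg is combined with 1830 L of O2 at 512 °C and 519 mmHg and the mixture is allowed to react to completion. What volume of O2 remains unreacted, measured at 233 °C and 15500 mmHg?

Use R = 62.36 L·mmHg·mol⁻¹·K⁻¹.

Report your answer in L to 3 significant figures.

11.8 L

n(NH3) = PV/RT = (540 × 412) / (62.36 × 327.25) = 10.90 mol
n(O2) = PV/RT = (519 × 1830) / (62.36 × 785.15) = 19.40 mol
For 10.90 mol NH3, stoichiometry requires (5/4) × 10.90 = 13.62 mol O2; 19.40 mol is available, so NH3 is limiting.
n(O2) consumed = (5/4) × 10.90 = 13.62 mol; remaining = 19.40 − 13.62 = 5.780 mol
V(O2) = nRT/P = 5.780 × 62.36 × 506.15 / 15500 = 11.77 L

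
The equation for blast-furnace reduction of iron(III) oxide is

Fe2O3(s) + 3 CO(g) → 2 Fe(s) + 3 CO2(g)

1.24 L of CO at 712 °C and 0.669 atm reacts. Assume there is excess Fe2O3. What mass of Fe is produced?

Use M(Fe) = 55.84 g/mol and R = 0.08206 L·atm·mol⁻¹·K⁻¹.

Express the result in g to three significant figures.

n(CO) = PV/RT = (0.669 × 1.24) / (0.08206 × 985.15) = 0.01026 mol
n(Fe) = (2/3) × 0.01026 = 0.006840 mol
m(Fe) = 0.006840 × 55.84 = 0.3819 g

0.382 g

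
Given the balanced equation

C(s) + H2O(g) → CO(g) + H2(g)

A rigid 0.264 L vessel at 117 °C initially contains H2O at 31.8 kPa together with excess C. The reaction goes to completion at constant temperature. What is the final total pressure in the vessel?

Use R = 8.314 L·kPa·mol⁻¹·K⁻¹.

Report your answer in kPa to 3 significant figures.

Rigid vessel, constant T ⇒ P scales with total gas moles (1 → 2).
P_final = (2/1) × 31.8 = 63.60 kPa

63.6 kPa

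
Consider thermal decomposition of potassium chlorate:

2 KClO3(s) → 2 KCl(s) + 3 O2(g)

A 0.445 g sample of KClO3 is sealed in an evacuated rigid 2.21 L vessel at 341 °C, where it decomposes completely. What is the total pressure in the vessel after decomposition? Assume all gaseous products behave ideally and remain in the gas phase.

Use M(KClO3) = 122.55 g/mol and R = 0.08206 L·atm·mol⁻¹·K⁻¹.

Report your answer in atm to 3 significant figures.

0.124 atm

n(KClO3) = 0.445 / 122.55 = 0.003631 mol
n(gas produced) = (3/2) × 0.003631 = 0.005446 mol
P = nRT/V = 0.005446 × 0.08206 × 614.15 / 2.21 = 0.1242 atm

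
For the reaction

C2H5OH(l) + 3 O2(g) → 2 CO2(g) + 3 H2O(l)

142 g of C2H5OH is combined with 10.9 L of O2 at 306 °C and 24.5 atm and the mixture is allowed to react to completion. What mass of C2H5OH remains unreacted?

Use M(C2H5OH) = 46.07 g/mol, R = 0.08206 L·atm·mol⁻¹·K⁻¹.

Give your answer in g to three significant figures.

55.7 g

n(C2H5OH) = 142 / 46.07 = 3.082 mol
n(O2) = PV/RT = (24.5 × 10.9) / (0.08206 × 579.15) = 5.619 mol
For 3.082 mol C2H5OH, stoichiometry requires (3/1) × 3.082 = 9.246 mol O2; 5.619 mol is available, so O2 is limiting.
n(C2H5OH) consumed = (1/3) × 5.619 = 1.873 mol; remaining = 3.082 − 1.873 = 1.209 mol
m(C2H5OH) = 1.209 × 46.07 = 55.70 g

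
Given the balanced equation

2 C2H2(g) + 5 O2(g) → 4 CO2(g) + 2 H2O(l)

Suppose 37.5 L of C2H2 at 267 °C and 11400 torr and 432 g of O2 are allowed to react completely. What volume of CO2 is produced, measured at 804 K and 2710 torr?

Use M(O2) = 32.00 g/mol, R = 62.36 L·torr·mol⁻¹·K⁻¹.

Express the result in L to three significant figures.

200 L

n(C2H2) = PV/RT = (11400 × 37.5) / (62.36 × 540.15) = 12.69 mol
n(O2) = 432 / 32.00 = 13.50 mol
For 12.69 mol C2H2, stoichiometry requires (5/2) × 12.69 = 31.72 mol O2; 13.50 mol is available, so O2 is limiting.
n(CO2) = (4/5) × 13.50 = 10.80 mol
V(CO2) = nRT/P = 10.80 × 62.36 × 804 / 2710 = 199.8 L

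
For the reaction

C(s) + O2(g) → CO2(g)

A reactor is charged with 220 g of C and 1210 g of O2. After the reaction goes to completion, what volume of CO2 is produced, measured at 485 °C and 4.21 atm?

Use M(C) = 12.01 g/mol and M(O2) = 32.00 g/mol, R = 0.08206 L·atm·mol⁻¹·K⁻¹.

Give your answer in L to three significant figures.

271 L

n(C) = 220 / 12.01 = 18.32 mol
n(O2) = 1210 / 32.00 = 37.81 mol
For 18.32 mol C, stoichiometry requires (1/1) × 18.32 = 18.32 mol O2; 37.81 mol is available, so C is limiting.
n(CO2) = (1/1) × 18.32 = 18.32 mol
V(CO2) = nRT/P = 18.32 × 0.08206 × 758.15 / 4.21 = 270.7 L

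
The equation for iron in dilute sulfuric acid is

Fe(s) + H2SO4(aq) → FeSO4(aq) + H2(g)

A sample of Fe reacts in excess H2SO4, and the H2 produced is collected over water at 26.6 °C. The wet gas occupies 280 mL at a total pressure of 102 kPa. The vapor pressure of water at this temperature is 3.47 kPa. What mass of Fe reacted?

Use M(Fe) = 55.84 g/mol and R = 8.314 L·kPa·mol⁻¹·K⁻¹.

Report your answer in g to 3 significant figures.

0.618 g

P(H2) = 102 − 3.47 = 98.53 kPa
n(H2) = PV/RT = (98.53 × 0.2800) / (8.314 × 299.75) = 0.01107 mol
n(Fe) = (1/1) × 0.01107 = 0.01107 mol
m(Fe) = 0.01107 × 55.84 = 0.6181 g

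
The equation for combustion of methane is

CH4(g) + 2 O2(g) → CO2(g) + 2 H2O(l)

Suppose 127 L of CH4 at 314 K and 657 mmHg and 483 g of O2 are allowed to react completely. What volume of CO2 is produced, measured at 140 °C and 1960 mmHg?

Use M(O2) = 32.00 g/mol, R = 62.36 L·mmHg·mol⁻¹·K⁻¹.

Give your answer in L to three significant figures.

n(CH4) = PV/RT = (657 × 127) / (62.36 × 314) = 4.261 mol
n(O2) = 483 / 32.00 = 15.09 mol
For 4.261 mol CH4, stoichiometry requires (2/1) × 4.261 = 8.522 mol O2; 15.09 mol is available, so CH4 is limiting.
n(CO2) = (1/1) × 4.261 = 4.261 mol
V(CO2) = nRT/P = 4.261 × 62.36 × 413.15 / 1960 = 56.01 L

56.0 L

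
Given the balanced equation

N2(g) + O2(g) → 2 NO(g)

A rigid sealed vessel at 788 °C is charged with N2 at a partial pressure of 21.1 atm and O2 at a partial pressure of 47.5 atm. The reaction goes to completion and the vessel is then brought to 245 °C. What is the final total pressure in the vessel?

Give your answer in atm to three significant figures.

33.5 atm

With V and T fixed, P_i ∝ n_i, so the mole ratios apply directly to partial pressures at 788 °C.
P(O2) required for 21.1 atm of N2 = (1/1) × 21.1 = 21.10 atm; available 47.5 atm, so N2 is limiting.
P(O2) remaining = 47.5 − (1/1) × 21.1 = 26.40 atm
P(gaseous products) = (2)/1 × 21.1 = 42.20 atm
P_total at 788 °C = 26.40 + 42.20 = 68.60 atm
Scaling to 245 °C: P = 68.60 × 518.15/1061.15 = 33.50 atm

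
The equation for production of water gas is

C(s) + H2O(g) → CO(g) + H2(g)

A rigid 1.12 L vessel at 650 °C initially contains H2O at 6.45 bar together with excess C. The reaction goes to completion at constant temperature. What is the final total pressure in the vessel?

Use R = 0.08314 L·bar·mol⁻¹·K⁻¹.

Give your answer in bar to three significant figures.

Since T and V are fixed, P_final/P_initial = n_final/n_initial = 2/1.
P_final = (2/1) × 6.45 = 12.90 bar

12.9 bar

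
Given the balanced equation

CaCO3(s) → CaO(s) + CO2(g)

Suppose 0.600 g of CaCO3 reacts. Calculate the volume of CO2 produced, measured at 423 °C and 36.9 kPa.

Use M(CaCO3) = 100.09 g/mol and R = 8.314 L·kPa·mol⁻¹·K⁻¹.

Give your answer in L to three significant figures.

0.940 L

n(CaCO3) = 0.6000 / 100.09 = 0.005995 mol
n(CO2) = (1/1) × 0.005995 = 0.005995 mol
V = nRT/P = 0.005995 × 8.314 × 696.15 / 36.9 = 0.9403 L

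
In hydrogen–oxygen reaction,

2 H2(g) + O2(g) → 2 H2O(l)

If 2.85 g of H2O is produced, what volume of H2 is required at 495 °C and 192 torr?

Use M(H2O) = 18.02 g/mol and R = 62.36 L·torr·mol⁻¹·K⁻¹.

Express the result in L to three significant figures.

39.5 L

n(H2O) = 2.850 / 18.02 = 0.1582 mol
n(H2) = (2/2) × 0.1582 = 0.1582 mol
V = nRT/P = 0.1582 × 62.36 × 768.15 / 192 = 39.47 L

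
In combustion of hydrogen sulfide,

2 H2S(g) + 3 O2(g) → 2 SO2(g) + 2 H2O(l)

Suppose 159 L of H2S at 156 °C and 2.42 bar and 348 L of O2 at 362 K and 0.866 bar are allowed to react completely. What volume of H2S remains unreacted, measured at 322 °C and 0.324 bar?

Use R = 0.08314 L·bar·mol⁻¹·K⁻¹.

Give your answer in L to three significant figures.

n(H2S) = PV/RT = (2.42 × 159) / (0.08314 × 429.15) = 10.78 mol
n(O2) = PV/RT = (0.866 × 348) / (0.08314 × 362) = 10.01 mol
For 10.78 mol H2S, stoichiometry requires (3/2) × 10.78 = 16.17 mol O2; 10.01 mol is available, so O2 is limiting.
n(H2S) consumed = (2/3) × 10.01 = 6.673 mol; remaining = 10.78 − 6.673 = 4.107 mol
V(H2S) = nRT/P = 4.107 × 0.08314 × 595.15 / 0.324 = 627.2 L

627 L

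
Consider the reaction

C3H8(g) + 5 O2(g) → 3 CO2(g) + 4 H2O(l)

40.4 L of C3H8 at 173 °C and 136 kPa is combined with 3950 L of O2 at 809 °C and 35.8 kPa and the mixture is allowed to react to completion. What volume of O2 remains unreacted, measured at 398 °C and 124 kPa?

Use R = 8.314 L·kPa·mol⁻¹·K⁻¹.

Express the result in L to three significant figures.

374 L

n(C3H8) = PV/RT = (136 × 40.4) / (8.314 × 446.15) = 1.481 mol
n(O2) = PV/RT = (35.8 × 3950) / (8.314 × 1082.15) = 15.72 mol
For 1.481 mol C3H8, stoichiometry requires (5/1) × 1.481 = 7.405 mol O2; 15.72 mol is available, so C3H8 is limiting.
n(O2) consumed = (5/1) × 1.481 = 7.405 mol; remaining = 15.72 − 7.405 = 8.315 mol
V(O2) = nRT/P = 8.315 × 8.314 × 671.15 / 124 = 374.2 L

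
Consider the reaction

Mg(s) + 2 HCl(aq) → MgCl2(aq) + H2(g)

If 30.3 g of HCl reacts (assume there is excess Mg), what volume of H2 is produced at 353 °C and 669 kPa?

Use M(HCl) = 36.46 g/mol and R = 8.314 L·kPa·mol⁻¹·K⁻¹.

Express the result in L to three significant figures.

n(HCl) = 30.30 / 36.46 = 0.8310 mol
n(H2) = (1/2) × 0.8310 = 0.4155 mol
V = nRT/P = 0.4155 × 8.314 × 626.15 / 669 = 3.233 L

3.23 L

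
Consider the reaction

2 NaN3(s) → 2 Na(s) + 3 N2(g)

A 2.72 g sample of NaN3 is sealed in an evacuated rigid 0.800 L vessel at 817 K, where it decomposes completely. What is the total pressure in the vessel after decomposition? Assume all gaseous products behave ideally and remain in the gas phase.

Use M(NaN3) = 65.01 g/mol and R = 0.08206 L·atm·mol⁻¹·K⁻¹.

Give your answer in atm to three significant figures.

5.26 atm

n(NaN3) = 2.72 / 65.01 = 0.04184 mol
n(gas produced) = (3/2) × 0.04184 = 0.06276 mol
P = nRT/V = 0.06276 × 0.08206 × 817 / 0.800 = 5.260 atm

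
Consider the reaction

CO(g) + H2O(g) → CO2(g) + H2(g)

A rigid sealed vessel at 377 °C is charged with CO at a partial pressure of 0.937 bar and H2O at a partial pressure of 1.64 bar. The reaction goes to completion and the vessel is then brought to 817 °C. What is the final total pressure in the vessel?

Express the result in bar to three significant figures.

With V and T fixed, P_i ∝ n_i, so the mole ratios apply directly to partial pressures at 377 °C.
P(H2O) required for 0.937 bar of CO = (1/1) × 0.937 = 0.9370 bar; available 1.64 bar, so CO is limiting.
P(H2O) remaining = 1.64 − (1/1) × 0.937 = 0.7030 bar
P(gaseous products) = (1+1)/1 × 0.937 = 1.874 bar
P_total at 377 °C = 0.7030 + 1.874 = 2.577 bar
Scaling to 817 °C: P = 2.577 × 1090.15/650.15 = 4.321 bar

4.32 bar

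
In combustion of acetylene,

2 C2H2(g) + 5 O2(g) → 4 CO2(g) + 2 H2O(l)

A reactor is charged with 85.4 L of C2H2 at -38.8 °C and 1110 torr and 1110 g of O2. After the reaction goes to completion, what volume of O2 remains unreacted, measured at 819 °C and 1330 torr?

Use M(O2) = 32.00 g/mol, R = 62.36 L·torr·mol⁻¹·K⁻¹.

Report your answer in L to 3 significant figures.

946 L

n(C2H2) = PV/RT = (1110 × 85.4) / (62.36 × 234.35) = 6.486 mol
n(O2) = 1110 / 32.00 = 34.69 mol
For 6.486 mol C2H2, stoichiometry requires (5/2) × 6.486 = 16.21 mol O2; 34.69 mol is available, so C2H2 is limiting.
n(O2) consumed = (5/2) × 6.486 = 16.21 mol; remaining = 34.69 − 16.21 = 18.48 mol
V(O2) = nRT/P = 18.48 × 62.36 × 1092.15 / 1330 = 946.3 L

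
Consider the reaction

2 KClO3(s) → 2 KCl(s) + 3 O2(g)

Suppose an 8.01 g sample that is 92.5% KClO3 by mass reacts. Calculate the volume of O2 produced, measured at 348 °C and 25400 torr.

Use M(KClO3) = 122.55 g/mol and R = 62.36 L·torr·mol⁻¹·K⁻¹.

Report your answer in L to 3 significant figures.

0.138 L

mass of KClO3 = 8.01 × 92.5/100 = 7.409 g
n(KClO3) = 7.409 / 122.55 = 0.06046 mol
n(O2) = (3/2) × 0.06046 = 0.09069 mol
V = nRT/P = 0.09069 × 62.36 × 621.15 / 25400 = 0.1383 L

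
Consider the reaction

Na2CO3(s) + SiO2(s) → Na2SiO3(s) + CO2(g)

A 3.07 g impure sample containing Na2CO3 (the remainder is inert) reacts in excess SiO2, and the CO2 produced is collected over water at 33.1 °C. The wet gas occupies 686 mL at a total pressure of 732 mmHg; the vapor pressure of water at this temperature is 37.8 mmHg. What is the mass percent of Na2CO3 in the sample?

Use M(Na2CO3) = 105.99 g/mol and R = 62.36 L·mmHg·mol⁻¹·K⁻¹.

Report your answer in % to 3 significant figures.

P(CO2) = 732 − 37.8 = 694.2 mmHg
n(CO2) = PV/RT = (694.2 × 0.6860) / (62.36 × 306.25) = 0.02494 mol
n(Na2CO3) = (1/1) × 0.02494 = 0.02494 mol
m(Na2CO3) = 0.02494 × 105.99 = 2.643 g
%Na2CO3 = 2.643 / 3.07 × 100 = 86.09%

86.1 %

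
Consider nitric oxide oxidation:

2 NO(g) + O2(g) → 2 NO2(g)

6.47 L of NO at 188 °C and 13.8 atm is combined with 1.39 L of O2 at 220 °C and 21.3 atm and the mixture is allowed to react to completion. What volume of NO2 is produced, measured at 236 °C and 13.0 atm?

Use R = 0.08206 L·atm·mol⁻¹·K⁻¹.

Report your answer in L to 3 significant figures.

n(NO) = PV/RT = (13.8 × 6.47) / (0.08206 × 461.15) = 2.359 mol
n(O2) = PV/RT = (21.3 × 1.39) / (0.08206 × 493.15) = 0.7316 mol
For 2.359 mol NO, stoichiometry requires (1/2) × 2.359 = 1.179 mol O2; 0.7316 mol is available, so O2 is limiting.
n(NO2) = (2/1) × 0.7316 = 1.463 mol
V(NO2) = nRT/P = 1.463 × 0.08206 × 509.15 / 13.0 = 4.702 L

4.70 L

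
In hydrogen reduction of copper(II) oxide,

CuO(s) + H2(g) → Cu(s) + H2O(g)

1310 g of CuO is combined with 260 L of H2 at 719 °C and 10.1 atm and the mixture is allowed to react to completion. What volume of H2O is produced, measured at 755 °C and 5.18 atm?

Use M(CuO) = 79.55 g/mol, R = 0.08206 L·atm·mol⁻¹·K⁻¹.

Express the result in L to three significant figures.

268 L

n(CuO) = 1310 / 79.55 = 16.47 mol
n(H2) = PV/RT = (10.1 × 260) / (0.08206 × 992.15) = 32.25 mol
For 16.47 mol CuO, stoichiometry requires (1/1) × 16.47 = 16.47 mol H2; 32.25 mol is available, so CuO is limiting.
n(H2O) = (1/1) × 16.47 = 16.47 mol
V(H2O) = nRT/P = 16.47 × 0.08206 × 1028.15 / 5.18 = 268.3 L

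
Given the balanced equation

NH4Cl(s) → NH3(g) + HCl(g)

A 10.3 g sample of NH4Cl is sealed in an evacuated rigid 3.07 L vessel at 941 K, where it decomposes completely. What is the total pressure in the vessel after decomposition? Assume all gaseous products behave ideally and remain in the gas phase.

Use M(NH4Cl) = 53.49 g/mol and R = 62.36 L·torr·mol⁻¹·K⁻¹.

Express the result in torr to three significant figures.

7360 torr

n(NH4Cl) = 10.3 / 53.49 = 0.1926 mol
n(gas produced) = (2/1) × 0.1926 = 0.3852 mol
P = nRT/V = 0.3852 × 62.36 × 941 / 3.07 = 7363 torr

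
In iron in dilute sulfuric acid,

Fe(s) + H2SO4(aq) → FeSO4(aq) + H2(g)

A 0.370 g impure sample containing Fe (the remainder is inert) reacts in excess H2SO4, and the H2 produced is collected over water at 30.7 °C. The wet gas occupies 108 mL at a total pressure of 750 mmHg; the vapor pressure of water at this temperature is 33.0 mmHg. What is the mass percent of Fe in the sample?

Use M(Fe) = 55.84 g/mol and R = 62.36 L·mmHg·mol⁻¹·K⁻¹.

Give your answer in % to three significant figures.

P(H2) = 750 − 33.0 = 717.0 mmHg
n(H2) = PV/RT = (717.0 × 0.1080) / (62.36 × 303.85) = 0.004087 mol
n(Fe) = (1/1) × 0.004087 = 0.004087 mol
m(Fe) = 0.004087 × 55.84 = 0.2282 g
%Fe = 0.2282 / 0.370 × 100 = 61.68%

61.7 %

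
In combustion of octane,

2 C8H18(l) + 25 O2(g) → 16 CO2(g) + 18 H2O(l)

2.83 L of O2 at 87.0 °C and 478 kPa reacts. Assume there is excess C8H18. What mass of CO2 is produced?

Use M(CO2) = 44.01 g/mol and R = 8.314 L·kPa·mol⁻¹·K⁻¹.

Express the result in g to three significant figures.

12.7 g

n(O2) = PV/RT = (478 × 2.83) / (8.314 × 360.15) = 0.4518 mol
n(CO2) = (16/25) × 0.4518 = 0.2892 mol
m(CO2) = 0.2892 × 44.01 = 12.73 g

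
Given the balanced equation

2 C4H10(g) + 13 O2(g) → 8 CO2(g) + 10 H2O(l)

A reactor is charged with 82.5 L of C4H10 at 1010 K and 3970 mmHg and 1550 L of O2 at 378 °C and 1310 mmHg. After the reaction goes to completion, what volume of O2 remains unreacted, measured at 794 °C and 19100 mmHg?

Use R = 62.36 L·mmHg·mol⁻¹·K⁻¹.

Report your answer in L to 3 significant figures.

56.5 L

n(C4H10) = PV/RT = (3970 × 82.5) / (62.36 × 1010) = 5.200 mol
n(O2) = PV/RT = (1310 × 1550) / (62.36 × 651.15) = 50.01 mol
For 5.200 mol C4H10, stoichiometry requires (13/2) × 5.200 = 33.80 mol O2; 50.01 mol is available, so C4H10 is limiting.
n(O2) consumed = (13/2) × 5.200 = 33.80 mol; remaining = 50.01 − 33.80 = 16.21 mol
V(O2) = nRT/P = 16.21 × 62.36 × 1067.15 / 19100 = 56.48 L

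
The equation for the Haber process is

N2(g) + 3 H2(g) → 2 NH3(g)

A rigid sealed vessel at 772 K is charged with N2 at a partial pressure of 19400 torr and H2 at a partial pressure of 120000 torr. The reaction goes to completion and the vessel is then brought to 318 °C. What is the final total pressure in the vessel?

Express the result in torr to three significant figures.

77000 torr

Because the vessel is rigid and T is held at 772 K, work the stoichiometry in partial pressures (P_i = n_iRT/V).
P(H2) required for 19400 torr of N2 = (3/1) × 19400 = 58200 torr; available 120000 torr, so N2 is limiting.
P(H2) remaining = 120000 − (3/1) × 19400 = 61800 torr
P(gaseous products) = (2)/1 × 19400 = 38800 torr
P_total at 772 K = 61800 + 38800 = 100600 torr
Scaling to 318 °C: P = 100600 × 591.15/772 = 77030 torr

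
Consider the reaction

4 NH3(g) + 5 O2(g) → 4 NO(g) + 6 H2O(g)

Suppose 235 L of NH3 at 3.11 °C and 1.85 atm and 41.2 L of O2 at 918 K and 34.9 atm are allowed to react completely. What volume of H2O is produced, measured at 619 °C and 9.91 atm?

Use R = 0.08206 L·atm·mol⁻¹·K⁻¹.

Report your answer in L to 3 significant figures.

n(NH3) = PV/RT = (1.85 × 235) / (0.08206 × 276.26) = 19.18 mol
n(O2) = PV/RT = (34.9 × 41.2) / (0.08206 × 918) = 19.09 mol
For 19.18 mol NH3, stoichiometry requires (5/4) × 19.18 = 23.98 mol O2; 19.09 mol is available, so O2 is limiting.
n(H2O) = (6/5) × 19.09 = 22.91 mol
V(H2O) = nRT/P = 22.91 × 0.08206 × 892.15 / 9.91 = 169.2 L

169 L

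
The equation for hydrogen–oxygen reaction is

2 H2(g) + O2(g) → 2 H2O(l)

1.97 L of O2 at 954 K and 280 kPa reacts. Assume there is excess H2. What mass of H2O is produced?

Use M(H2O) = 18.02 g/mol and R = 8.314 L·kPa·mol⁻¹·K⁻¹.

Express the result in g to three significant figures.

2.51 g

n(O2) = PV/RT = (280 × 1.97) / (8.314 × 954) = 0.06954 mol
n(H2O) = (2/1) × 0.06954 = 0.1391 mol
m(H2O) = 0.1391 × 18.02 = 2.507 g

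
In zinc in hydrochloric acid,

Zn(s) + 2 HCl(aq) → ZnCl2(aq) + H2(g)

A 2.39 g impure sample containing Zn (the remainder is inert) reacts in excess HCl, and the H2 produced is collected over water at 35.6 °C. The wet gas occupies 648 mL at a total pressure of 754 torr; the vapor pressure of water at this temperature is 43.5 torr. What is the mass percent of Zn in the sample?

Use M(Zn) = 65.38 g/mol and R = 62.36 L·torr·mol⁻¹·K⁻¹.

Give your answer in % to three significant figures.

P(H2) = 754 − 43.5 = 710.5 torr
n(H2) = PV/RT = (710.5 × 0.6480) / (62.36 × 308.75) = 0.02391 mol
n(Zn) = (1/1) × 0.02391 = 0.02391 mol
m(Zn) = 0.02391 × 65.38 = 1.563 g
%Zn = 1.563 / 2.39 × 100 = 65.40%

65.4 %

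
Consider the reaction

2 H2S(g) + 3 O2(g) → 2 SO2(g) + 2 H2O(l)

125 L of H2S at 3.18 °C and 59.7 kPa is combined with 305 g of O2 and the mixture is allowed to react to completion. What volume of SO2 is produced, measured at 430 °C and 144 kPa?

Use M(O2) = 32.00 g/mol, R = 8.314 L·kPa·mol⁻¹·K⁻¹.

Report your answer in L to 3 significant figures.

132 L

n(H2S) = PV/RT = (59.7 × 125) / (8.314 × 276.33) = 3.248 mol
n(O2) = 305 / 32.00 = 9.531 mol
For 3.248 mol H2S, stoichiometry requires (3/2) × 3.248 = 4.872 mol O2; 9.531 mol is available, so H2S is limiting.
n(SO2) = (2/2) × 3.248 = 3.248 mol
V(SO2) = nRT/P = 3.248 × 8.314 × 703.15 / 144 = 131.9 L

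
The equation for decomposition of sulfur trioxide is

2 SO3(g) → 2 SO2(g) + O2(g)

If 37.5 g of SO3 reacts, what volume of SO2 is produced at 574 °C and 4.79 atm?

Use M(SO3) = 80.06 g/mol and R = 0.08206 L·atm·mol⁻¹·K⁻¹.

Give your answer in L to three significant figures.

n(SO3) = 37.50 / 80.06 = 0.4684 mol
n(SO2) = (2/2) × 0.4684 = 0.4684 mol
V = nRT/P = 0.4684 × 0.08206 × 847.15 / 4.79 = 6.798 L

6.80 L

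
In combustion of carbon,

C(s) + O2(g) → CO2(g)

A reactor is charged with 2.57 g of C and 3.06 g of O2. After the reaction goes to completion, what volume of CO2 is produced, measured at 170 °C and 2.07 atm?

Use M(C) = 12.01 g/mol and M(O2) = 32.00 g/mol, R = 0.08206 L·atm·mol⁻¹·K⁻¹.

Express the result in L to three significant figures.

1.68 L

n(C) = 2.57 / 12.01 = 0.2140 mol
n(O2) = 3.06 / 32.00 = 0.09563 mol
For 0.2140 mol C, stoichiometry requires (1/1) × 0.2140 = 0.2140 mol O2; 0.09563 mol is available, so O2 is limiting.
n(CO2) = (1/1) × 0.09563 = 0.09563 mol
V(CO2) = nRT/P = 0.09563 × 0.08206 × 443.15 / 2.07 = 1.680 L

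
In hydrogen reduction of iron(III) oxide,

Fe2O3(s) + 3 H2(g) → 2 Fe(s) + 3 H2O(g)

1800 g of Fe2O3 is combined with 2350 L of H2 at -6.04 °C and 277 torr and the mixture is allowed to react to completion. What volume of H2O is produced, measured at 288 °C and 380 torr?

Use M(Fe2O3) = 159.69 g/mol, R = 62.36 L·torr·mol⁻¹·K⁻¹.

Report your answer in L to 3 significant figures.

n(Fe2O3) = 1800 / 159.69 = 11.27 mol
n(H2) = PV/RT = (277 × 2350) / (62.36 × 267.11) = 39.08 mol
For 11.27 mol Fe2O3, stoichiometry requires (3/1) × 11.27 = 33.81 mol H2; 39.08 mol is available, so Fe2O3 is limiting.
n(H2O) = (3/1) × 11.27 = 33.81 mol
V(H2O) = nRT/P = 33.81 × 62.36 × 561.15 / 380 = 3113 L

3110 L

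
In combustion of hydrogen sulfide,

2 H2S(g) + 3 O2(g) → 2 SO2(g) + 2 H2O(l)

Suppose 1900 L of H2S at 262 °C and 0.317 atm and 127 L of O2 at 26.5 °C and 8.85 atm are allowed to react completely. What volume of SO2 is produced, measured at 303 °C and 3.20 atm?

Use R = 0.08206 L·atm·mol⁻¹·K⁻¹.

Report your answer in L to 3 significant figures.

203 L

n(H2S) = PV/RT = (0.317 × 1900) / (0.08206 × 535.15) = 13.72 mol
n(O2) = PV/RT = (8.85 × 127) / (0.08206 × 299.65) = 45.71 mol
For 13.72 mol H2S, stoichiometry requires (3/2) × 13.72 = 20.58 mol O2; 45.71 mol is available, so H2S is limiting.
n(SO2) = (2/2) × 13.72 = 13.72 mol
V(SO2) = nRT/P = 13.72 × 0.08206 × 576.15 / 3.20 = 202.7 L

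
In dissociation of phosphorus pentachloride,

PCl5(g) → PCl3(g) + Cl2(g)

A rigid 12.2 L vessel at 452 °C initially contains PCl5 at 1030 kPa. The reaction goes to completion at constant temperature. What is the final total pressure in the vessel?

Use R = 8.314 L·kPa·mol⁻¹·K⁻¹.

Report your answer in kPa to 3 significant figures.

2060 kPa

Rigid vessel, constant T ⇒ P scales with total gas moles (1 → 2).
P_final = (2/1) × 1030 = 2060 kPa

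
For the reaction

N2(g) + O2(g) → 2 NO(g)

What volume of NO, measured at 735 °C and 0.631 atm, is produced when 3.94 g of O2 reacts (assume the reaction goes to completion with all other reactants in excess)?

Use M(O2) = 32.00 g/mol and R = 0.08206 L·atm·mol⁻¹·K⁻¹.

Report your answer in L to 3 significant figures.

32.3 L

n(O2) = 3.940 / 32.00 = 0.1231 mol
n(NO) = (2/1) × 0.1231 = 0.2462 mol
V = nRT/P = 0.2462 × 0.08206 × 1008.15 / 0.631 = 32.28 L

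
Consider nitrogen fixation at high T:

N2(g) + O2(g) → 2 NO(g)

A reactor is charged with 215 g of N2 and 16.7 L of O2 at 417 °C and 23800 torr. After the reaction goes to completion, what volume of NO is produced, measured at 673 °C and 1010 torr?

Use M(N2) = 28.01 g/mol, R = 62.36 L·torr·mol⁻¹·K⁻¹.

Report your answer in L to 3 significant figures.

897 L

n(N2) = 215 / 28.01 = 7.676 mol
n(O2) = PV/RT = (23800 × 16.7) / (62.36 × 690.15) = 9.235 mol
For 7.676 mol N2, stoichiometry requires (1/1) × 7.676 = 7.676 mol O2; 9.235 mol is available, so N2 is limiting.
n(NO) = (2/1) × 7.676 = 15.35 mol
V(NO) = nRT/P = 15.35 × 62.36 × 946.15 / 1010 = 896.7 L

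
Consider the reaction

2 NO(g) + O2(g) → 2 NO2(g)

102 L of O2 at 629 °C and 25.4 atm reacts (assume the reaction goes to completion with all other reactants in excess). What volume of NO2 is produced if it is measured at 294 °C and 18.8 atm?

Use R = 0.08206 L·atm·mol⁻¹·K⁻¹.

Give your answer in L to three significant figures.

n(O2) = PV/RT = (25.4 × 102) / (0.08206 × 902.15) = 35.00 mol
n(NO2) = (2/1) × 35.00 = 70.00 mol
V = nRT/P = 70.00 × 0.08206 × 567.15 / 18.8 = 173.3 L

173 L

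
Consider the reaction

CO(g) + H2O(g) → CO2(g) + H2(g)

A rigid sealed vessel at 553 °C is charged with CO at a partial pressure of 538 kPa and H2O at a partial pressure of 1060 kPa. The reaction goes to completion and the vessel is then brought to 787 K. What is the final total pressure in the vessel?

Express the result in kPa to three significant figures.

1520 kPa

Because the vessel is rigid and T is held at 553 °C, work the stoichiometry in partial pressures (P_i = n_iRT/V).
P(H2O) required for 538 kPa of CO = (1/1) × 538 = 538.0 kPa; available 1060 kPa, so CO is limiting.
P(H2O) remaining = 1060 − (1/1) × 538 = 522.0 kPa
P(gaseous products) = (1+1)/1 × 538 = 1076 kPa
P_total at 553 °C = 522.0 + 1076 = 1598 kPa
Scaling to 787 K: P = 1598 × 787/826.15 = 1522 kPa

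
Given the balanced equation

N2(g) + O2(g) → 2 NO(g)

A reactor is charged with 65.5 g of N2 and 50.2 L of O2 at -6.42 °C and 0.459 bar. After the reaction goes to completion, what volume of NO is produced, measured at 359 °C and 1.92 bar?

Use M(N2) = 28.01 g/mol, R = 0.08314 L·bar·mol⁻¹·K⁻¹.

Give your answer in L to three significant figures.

56.9 L

n(N2) = 65.5 / 28.01 = 2.338 mol
n(O2) = PV/RT = (0.459 × 50.2) / (0.08314 × 266.73) = 1.039 mol
For 2.338 mol N2, stoichiometry requires (1/1) × 2.338 = 2.338 mol O2; 1.039 mol is available, so O2 is limiting.
n(NO) = (2/1) × 1.039 = 2.078 mol
V(NO) = nRT/P = 2.078 × 0.08314 × 632.15 / 1.92 = 56.88 L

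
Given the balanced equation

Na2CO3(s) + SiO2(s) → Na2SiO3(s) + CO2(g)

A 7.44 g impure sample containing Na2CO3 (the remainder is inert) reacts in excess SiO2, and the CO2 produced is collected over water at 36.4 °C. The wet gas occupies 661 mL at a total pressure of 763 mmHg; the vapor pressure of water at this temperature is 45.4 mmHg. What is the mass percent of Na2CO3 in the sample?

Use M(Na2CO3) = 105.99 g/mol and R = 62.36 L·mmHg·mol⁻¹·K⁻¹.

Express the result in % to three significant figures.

P(CO2) = 763 − 45.4 = 717.6 mmHg
n(CO2) = PV/RT = (717.6 × 0.6610) / (62.36 × 309.55) = 0.02457 mol
n(Na2CO3) = (1/1) × 0.02457 = 0.02457 mol
m(Na2CO3) = 0.02457 × 105.99 = 2.604 g
%Na2CO3 = 2.604 / 7.44 × 100 = 35.00%

35.0 %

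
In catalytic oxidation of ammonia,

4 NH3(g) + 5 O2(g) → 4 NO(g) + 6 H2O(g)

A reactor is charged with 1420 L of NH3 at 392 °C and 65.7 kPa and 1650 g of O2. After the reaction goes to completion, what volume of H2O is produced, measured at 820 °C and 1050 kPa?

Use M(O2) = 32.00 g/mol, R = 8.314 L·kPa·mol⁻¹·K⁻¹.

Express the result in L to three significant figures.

219 L

n(NH3) = PV/RT = (65.7 × 1420) / (8.314 × 665.15) = 16.87 mol
n(O2) = 1650 / 32.00 = 51.56 mol
For 16.87 mol NH3, stoichiometry requires (5/4) × 16.87 = 21.09 mol O2; 51.56 mol is available, so NH3 is limiting.
n(H2O) = (6/4) × 16.87 = 25.30 mol
V(H2O) = nRT/P = 25.30 × 8.314 × 1093.15 / 1050 = 219.0 L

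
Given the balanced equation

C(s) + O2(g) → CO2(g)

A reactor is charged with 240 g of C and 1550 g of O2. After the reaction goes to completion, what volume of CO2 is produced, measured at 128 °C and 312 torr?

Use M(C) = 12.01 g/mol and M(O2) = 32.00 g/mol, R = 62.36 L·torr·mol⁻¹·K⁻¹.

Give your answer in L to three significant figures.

n(C) = 240 / 12.01 = 19.98 mol
n(O2) = 1550 / 32.00 = 48.44 mol
For 19.98 mol C, stoichiometry requires (1/1) × 19.98 = 19.98 mol O2; 48.44 mol is available, so C is limiting.
n(CO2) = (1/1) × 19.98 = 19.98 mol
V(CO2) = nRT/P = 19.98 × 62.36 × 401.15 / 312 = 1602 L

1600 L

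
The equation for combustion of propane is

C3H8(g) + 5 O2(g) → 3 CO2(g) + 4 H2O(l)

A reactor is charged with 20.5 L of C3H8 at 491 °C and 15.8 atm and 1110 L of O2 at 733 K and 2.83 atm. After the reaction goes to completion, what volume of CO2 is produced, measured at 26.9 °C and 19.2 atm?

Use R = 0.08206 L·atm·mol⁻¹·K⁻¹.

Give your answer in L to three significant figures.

n(C3H8) = PV/RT = (15.8 × 20.5) / (0.08206 × 764.15) = 5.165 mol
n(O2) = PV/RT = (2.83 × 1110) / (0.08206 × 733) = 52.22 mol
For 5.165 mol C3H8, stoichiometry requires (5/1) × 5.165 = 25.82 mol O2; 52.22 mol is available, so C3H8 is limiting.
n(CO2) = (3/1) × 5.165 = 15.50 mol
V(CO2) = nRT/P = 15.50 × 0.08206 × 300.05 / 19.2 = 19.88 L

19.9 L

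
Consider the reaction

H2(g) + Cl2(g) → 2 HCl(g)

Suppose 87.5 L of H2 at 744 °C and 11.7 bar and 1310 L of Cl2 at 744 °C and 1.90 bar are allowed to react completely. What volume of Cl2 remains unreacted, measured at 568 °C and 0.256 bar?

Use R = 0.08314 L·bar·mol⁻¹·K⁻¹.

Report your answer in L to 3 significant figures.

4730 L

n(H2) = PV/RT = (11.7 × 87.5) / (0.08314 × 1017.15) = 12.11 mol
n(Cl2) = PV/RT = (1.90 × 1310) / (0.08314 × 1017.15) = 29.43 mol
For 12.11 mol H2, stoichiometry requires (1/1) × 12.11 = 12.11 mol Cl2; 29.43 mol is available, so H2 is limiting.
n(Cl2) consumed = (1/1) × 12.11 = 12.11 mol; remaining = 29.43 − 12.11 = 17.32 mol
V(Cl2) = nRT/P = 17.32 × 0.08314 × 841.15 / 0.256 = 4731 L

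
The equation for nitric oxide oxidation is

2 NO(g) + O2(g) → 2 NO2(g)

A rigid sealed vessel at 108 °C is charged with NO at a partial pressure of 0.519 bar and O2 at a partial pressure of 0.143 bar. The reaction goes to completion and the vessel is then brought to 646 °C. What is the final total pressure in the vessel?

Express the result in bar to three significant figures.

1.25 bar

Because the vessel is rigid and T is held at 108 °C, work the stoichiometry in partial pressures (P_i = n_iRT/V).
P(O2) required for 0.519 bar of NO = (1/2) × 0.519 = 0.2595 bar; available 0.143 bar, so O2 is limiting.
P(NO) remaining = 0.519 − (2/1) × 0.143 = 0.2330 bar
P(gaseous products) = (2)/1 × 0.143 = 0.2860 bar
P_total at 108 °C = 0.2330 + 0.2860 = 0.5190 bar
Scaling to 646 °C: P = 0.5190 × 919.15/381.15 = 1.252 bar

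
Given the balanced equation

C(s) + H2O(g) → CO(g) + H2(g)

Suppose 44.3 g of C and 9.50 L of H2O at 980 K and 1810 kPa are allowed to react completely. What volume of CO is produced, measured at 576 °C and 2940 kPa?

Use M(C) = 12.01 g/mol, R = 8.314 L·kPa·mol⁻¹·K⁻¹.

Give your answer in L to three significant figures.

n(C) = 44.3 / 12.01 = 3.689 mol
n(H2O) = PV/RT = (1810 × 9.50) / (8.314 × 980) = 2.110 mol
For 3.689 mol C, stoichiometry requires (1/1) × 3.689 = 3.689 mol H2O; 2.110 mol is available, so H2O is limiting.
n(CO) = (1/1) × 2.110 = 2.110 mol
V(CO) = nRT/P = 2.110 × 8.314 × 849.15 / 2940 = 5.067 L

5.07 L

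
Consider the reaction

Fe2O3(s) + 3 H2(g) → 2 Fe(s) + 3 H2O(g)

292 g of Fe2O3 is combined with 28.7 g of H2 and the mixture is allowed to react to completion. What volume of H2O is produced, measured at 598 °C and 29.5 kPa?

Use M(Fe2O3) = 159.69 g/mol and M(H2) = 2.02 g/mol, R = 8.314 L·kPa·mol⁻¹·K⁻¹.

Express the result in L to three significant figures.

n(Fe2O3) = 292 / 159.69 = 1.829 mol
n(H2) = 28.7 / 2.02 = 14.21 mol
For 1.829 mol Fe2O3, stoichiometry requires (3/1) × 1.829 = 5.487 mol H2; 14.21 mol is available, so Fe2O3 is limiting.
n(H2O) = (3/1) × 1.829 = 5.487 mol
V(H2O) = nRT/P = 5.487 × 8.314 × 871.15 / 29.5 = 1347 L

1350 L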